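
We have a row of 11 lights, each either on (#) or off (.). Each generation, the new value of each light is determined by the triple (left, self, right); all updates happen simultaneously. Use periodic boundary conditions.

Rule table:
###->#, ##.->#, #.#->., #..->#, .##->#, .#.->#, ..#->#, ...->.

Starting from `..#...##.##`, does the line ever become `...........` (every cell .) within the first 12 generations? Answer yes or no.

generation 1: ####.###.##
generation 2: ####.###.##  (fixed point — unchanged through generation 12)
generation 12 is ####.###.##, still not uniform .

no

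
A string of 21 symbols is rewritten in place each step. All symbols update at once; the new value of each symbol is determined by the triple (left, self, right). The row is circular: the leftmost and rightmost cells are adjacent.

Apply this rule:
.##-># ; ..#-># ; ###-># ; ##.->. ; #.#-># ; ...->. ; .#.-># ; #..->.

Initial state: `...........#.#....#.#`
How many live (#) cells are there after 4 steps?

..........####...####
.........####...####.
........####...####..
.......####...####...
count of #: 8

8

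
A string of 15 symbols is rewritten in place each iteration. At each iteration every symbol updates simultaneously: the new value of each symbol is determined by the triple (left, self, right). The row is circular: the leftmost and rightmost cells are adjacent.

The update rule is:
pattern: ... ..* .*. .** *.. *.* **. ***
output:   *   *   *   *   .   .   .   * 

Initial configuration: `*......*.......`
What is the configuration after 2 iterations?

..*****..******

*.******.******
..*****..******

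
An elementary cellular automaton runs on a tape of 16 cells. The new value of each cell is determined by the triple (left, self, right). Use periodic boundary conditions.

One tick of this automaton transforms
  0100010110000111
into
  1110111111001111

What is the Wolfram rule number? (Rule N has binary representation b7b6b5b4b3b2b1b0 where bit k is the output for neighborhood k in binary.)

254

position 14: 111 → 1  (bit 7 = 1)
position 8: 110 → 1  (bit 6 = 1)
position 0: 101 → 1  (bit 5 = 1)
position 2: 100 → 1  (bit 4 = 1)
position 7: 011 → 1  (bit 3 = 1)
position 1: 010 → 1  (bit 2 = 1)
position 4: 001 → 1  (bit 1 = 1)
position 3: 000 → 0  (bit 0 = 0)
bits b7..b0 = 11111110 = 254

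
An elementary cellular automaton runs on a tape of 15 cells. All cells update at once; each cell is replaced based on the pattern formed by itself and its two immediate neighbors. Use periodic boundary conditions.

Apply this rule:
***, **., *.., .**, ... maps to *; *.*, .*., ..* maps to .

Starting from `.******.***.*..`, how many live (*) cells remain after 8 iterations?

12

.******.***..**
.******.****.**
.******.****.**  (fixed point — unchanged through iteration 8)
count of *: 12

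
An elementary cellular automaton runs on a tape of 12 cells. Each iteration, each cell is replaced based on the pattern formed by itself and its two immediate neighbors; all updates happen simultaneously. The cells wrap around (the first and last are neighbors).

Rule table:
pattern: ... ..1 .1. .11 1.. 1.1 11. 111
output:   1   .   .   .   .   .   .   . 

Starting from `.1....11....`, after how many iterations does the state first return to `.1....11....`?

...11....111
.1....11....

2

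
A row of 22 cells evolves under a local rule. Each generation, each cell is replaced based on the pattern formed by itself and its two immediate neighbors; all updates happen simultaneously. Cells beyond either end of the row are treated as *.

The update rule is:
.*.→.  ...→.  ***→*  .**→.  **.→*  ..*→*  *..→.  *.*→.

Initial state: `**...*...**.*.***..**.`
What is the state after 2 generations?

**.*...*......*.*.....

**..*...*.*....**.*.*.
**.*...*......*.*.....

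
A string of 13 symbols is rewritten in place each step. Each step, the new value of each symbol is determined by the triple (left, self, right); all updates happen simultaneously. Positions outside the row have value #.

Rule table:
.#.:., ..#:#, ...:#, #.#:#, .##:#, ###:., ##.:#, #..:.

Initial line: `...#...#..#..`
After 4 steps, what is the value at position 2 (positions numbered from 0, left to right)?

.##..##..#..#
###.###.#..##
..###.##..##.
.##.####.####
position 2 holds #

#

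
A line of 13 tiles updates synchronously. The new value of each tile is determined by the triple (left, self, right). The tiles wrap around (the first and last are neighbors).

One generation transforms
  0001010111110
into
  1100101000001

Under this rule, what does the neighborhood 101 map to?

At position 4 the neighborhood is 101; the next row has 1 there.

1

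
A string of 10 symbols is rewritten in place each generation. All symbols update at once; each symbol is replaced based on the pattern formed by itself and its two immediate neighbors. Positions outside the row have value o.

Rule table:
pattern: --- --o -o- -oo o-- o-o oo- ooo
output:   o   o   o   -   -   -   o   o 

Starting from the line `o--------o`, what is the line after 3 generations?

o-ooooooo-
o--oooooo-
o-o-ooooo-

o-o-ooooo-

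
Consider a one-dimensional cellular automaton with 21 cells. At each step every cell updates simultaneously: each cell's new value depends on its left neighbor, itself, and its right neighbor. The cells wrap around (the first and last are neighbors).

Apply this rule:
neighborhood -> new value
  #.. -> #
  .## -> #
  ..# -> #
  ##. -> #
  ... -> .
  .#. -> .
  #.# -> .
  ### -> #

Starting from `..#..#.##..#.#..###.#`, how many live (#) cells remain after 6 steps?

19

##.##..####...#####..
##.#########.########
##.#########.########  (fixed point — unchanged through step 6)
count of #: 19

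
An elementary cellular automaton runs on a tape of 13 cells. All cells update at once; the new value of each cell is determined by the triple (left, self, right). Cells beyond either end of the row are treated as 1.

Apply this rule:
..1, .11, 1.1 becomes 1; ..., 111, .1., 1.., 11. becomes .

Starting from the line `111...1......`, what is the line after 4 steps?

.....1......1
....1......11
...1......11.
..1......11.1

..1......11.1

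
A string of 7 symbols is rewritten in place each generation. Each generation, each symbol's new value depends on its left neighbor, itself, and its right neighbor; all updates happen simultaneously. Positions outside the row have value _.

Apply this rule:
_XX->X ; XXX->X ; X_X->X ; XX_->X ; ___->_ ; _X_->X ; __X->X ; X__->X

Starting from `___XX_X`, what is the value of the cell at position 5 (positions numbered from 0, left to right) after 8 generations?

__XXXXX
_XXXXXX
XXXXXXX
XXXXXXX  (fixed point — unchanged through generation 8)
position 5 holds X

X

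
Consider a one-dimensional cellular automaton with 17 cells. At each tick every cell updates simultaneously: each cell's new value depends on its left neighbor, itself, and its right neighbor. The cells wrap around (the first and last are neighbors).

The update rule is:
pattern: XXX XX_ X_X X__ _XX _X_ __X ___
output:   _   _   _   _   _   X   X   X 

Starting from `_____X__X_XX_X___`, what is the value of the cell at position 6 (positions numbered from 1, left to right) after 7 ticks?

tick 1: XXXXXX_XX____X_XX
tick 2: __________XXXX___
tick 3: XXXXXXXXXX_____XX
tick 4: ___________XXXX__
tick 5: XXXXXXXXXXX_____X
tick 6: ____________XXXX_
tick 7: XXXXXXXXXXXX_____
position 6 holds X

X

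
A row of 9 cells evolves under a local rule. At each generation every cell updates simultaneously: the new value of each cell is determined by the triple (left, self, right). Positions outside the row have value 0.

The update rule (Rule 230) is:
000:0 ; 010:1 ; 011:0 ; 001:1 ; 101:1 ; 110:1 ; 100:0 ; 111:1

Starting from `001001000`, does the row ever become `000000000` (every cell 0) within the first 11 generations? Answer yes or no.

no

generation 1: 011011000
generation 2: 101101000
generation 3: 110111000
generation 4: 011011000  (repeats generation 1; period 3)
generation 11: 101101000
generation 11 is 101101000, still not uniform 0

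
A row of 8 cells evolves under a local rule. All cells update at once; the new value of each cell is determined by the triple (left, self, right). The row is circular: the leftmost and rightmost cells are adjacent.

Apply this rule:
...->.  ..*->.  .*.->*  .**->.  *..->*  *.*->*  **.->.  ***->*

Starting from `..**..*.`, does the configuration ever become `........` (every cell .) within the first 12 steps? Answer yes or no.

no

step 1: ....*.**
step 2: *...**..
step 3: **....*.
step 4: ..*...**
step 5: *.**....
step 6: **..*...
step 7: ..*.**..
step 8: ..**..*.  (repeats step 0; period 8)
step 12: ..*...**
step 12 is ..*...**, still not uniform .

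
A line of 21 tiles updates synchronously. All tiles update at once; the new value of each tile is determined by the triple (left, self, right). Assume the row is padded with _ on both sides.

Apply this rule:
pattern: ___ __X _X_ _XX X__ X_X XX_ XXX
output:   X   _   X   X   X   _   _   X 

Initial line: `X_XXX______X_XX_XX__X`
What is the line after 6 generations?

X_X__X_X_X_X_XX_X_X_X

X_XX_XXXXX_X_X__X_X_X
X_X__XXXX__X_XX_X_X_X
X_XX_XXX_X_X_X__X_X_X
X_X__XX__X_X_XX_X_X_X
X_XX_X_X_X_X_X__X_X_X
X_X__X_X_X_X_XX_X_X_X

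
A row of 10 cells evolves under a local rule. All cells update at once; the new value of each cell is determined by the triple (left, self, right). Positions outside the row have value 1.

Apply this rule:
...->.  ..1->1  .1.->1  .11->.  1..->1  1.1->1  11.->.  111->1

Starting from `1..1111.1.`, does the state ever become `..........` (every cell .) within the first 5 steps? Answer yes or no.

no

.11.11.111
1..1..1.11
.1111111.1
1.11111.1.
.1.111.111
step 5 is .1.111.111, still not uniform .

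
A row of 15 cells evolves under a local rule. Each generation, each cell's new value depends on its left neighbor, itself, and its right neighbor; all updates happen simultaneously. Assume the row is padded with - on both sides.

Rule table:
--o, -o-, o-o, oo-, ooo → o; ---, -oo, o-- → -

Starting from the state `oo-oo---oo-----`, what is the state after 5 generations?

generation 1: -oo-o--o-o-----
generation 2: o-ooo-oooo-----
generation 3: oo-ooo-ooo-----
generation 4: -oo-ooo-oo-----
generation 5: o-oo-ooo-o-----

o-oo-ooo-o-----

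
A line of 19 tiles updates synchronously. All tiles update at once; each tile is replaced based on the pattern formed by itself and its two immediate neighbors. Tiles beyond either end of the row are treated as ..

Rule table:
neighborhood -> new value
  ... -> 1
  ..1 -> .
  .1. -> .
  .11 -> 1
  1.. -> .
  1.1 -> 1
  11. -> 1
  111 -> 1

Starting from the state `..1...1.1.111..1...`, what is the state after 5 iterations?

1...1..1.1111....11
..1.....11111.11.11
1...111.11111111111
..1.111111111111111
1..1111111111111111

1..1111111111111111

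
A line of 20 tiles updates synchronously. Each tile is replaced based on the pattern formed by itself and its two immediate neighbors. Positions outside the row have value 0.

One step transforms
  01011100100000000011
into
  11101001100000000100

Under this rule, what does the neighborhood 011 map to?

0

At position 3 the neighborhood is 011; the next row has 0 there.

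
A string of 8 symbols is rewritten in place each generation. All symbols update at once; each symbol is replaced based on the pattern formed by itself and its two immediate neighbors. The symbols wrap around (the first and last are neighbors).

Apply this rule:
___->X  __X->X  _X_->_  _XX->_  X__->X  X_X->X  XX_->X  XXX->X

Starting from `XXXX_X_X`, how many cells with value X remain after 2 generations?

XXXXX_X_
_XXXXX_X
count of X: 6

6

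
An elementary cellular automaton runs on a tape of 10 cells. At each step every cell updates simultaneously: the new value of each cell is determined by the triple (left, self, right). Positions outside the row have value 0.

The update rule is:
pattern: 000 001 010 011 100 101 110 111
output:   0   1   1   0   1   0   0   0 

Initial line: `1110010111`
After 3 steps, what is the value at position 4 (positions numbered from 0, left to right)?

0001110000
0010001000
0111011100
position 4 holds 0

0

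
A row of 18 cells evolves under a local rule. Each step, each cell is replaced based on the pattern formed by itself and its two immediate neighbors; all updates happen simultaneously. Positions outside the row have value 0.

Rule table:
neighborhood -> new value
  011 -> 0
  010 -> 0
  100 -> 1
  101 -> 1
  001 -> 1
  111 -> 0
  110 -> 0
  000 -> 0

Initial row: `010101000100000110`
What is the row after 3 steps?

101010101010001001
010101010101010110
101010101010101001

101010101010101001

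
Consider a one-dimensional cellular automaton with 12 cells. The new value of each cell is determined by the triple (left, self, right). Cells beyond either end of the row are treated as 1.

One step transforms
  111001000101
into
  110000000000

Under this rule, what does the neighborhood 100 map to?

0

At position 3 the neighborhood is 100; the next row has 0 there.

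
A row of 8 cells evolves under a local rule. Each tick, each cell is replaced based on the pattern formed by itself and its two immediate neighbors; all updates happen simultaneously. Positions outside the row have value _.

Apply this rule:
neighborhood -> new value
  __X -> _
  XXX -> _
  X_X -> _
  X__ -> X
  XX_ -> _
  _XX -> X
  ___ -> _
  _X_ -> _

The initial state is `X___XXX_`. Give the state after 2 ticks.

__X__X__

tick 1: _X__X__X
tick 2: __X__X__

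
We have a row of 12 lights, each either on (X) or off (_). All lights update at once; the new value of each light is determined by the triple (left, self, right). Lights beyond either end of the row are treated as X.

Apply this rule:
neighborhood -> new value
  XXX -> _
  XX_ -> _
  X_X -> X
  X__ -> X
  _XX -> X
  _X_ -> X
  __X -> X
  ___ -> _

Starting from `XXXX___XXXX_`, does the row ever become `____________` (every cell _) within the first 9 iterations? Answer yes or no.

no

iteration 1: ____X_XX___X
iteration 2: X__XXXX_X_XX
iteration 3: _XXX___XXXX_
iteration 4: XX__X_XX___X
iteration 5: __XXXXX_X_XX
iteration 6: XXX____XXXX_
iteration 7: ___X__XX___X
iteration 8: X_XXXXX_X_XX
iteration 9: _XX____XXXX_
iteration 9 is _XX____XXXX_, still not uniform _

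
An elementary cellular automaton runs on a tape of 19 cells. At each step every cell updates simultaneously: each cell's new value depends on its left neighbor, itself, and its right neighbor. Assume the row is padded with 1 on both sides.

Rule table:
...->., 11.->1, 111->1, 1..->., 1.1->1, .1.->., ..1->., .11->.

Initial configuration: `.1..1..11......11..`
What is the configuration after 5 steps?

step 1: 1.......1.......1..
step 2: 1..................
step 3: 1..................  (fixed point — unchanged through step 5)

1..................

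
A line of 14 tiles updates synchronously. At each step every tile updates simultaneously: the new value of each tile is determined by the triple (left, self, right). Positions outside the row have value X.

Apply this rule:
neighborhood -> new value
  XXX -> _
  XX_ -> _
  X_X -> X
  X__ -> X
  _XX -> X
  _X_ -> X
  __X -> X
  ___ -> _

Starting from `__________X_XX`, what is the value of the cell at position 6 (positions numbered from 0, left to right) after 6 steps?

X________XXXX_
_X______XX___X
XXX____XX_X_XX
___X__XX_XXXX_
X_XXXXX_XX___X
_XX____XX_X_XX
position 6 holds _

_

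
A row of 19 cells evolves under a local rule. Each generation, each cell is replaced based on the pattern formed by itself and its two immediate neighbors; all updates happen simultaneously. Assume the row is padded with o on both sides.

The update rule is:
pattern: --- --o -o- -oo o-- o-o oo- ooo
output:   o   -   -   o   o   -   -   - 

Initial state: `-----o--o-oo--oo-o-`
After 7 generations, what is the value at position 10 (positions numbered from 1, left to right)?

oooo--o---o-o-o----
----o--oo------ooo-
ooo--o-o-ooooo-o---
---o-----o------oo-
oo--oooo--ooooo-o--
--o-o---o-o------o-
o----oo----ooooo---
position 10 holds -

-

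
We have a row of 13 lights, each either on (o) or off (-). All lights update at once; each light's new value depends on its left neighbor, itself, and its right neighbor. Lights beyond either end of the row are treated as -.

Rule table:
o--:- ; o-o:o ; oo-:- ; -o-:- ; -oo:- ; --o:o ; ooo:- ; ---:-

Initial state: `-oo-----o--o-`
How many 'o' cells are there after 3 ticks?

tick 1: o------o--o--
tick 2: ------o--o---
tick 3: -----o--o----
count of o: 2

2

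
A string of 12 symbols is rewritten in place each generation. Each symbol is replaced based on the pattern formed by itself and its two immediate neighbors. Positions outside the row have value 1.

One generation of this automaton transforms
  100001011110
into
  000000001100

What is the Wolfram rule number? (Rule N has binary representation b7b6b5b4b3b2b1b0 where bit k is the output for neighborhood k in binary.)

position 8: 111 → 1  (bit 7 = 1)
position 0: 110 → 0  (bit 6 = 0)
position 6: 101 → 0  (bit 5 = 0)
position 1: 100 → 0  (bit 4 = 0)
position 7: 011 → 0  (bit 3 = 0)
position 5: 010 → 0  (bit 2 = 0)
position 4: 001 → 0  (bit 1 = 0)
position 2: 000 → 0  (bit 0 = 0)
bits b7..b0 = 10000000 = 128

128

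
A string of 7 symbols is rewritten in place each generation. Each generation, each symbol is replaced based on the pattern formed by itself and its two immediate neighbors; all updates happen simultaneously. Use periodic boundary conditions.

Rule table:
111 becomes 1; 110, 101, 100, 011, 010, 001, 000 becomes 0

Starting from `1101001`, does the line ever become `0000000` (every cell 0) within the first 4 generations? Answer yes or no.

1000000
0000000
all cells are 0 at generation 2

yes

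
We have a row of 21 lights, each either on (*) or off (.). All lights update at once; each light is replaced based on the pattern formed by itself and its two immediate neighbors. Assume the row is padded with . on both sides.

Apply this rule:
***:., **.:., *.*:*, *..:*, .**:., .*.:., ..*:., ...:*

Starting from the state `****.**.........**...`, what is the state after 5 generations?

..*..********...*****

generation 1: ....*..********...***
generation 2: ***..*.........**....
generation 3: ...*..********...****
generation 4: **..*.........**.....
generation 5: ..*..********...*****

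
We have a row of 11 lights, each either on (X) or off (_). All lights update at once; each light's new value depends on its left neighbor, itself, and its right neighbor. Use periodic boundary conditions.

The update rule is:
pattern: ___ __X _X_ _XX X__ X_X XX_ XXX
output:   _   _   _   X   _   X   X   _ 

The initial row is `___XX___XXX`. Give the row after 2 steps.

step 1: ___XX___X_X
step 2: ___XX____X_

___XX____X_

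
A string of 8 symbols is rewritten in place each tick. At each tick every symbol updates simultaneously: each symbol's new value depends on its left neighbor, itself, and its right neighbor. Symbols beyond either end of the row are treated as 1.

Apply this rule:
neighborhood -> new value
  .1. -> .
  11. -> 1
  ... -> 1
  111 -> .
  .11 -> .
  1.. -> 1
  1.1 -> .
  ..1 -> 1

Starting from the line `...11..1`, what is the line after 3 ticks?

11.111..

tick 1: 111.111.
tick 2: ..1...1.
tick 3: 11.111..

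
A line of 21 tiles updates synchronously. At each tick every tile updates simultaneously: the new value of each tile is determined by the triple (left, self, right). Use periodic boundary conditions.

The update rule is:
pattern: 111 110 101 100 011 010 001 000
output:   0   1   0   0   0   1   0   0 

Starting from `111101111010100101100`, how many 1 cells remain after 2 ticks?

6

000100001010100100100
000100001010100100100
count of 1: 6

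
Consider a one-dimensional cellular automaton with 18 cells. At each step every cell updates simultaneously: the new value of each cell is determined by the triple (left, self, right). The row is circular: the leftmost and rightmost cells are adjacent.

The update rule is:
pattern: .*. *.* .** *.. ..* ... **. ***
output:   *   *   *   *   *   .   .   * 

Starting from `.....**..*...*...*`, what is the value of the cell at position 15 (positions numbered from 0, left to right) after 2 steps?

*...**.****.***.**
.*.**.****.***.***
position 15 holds *

*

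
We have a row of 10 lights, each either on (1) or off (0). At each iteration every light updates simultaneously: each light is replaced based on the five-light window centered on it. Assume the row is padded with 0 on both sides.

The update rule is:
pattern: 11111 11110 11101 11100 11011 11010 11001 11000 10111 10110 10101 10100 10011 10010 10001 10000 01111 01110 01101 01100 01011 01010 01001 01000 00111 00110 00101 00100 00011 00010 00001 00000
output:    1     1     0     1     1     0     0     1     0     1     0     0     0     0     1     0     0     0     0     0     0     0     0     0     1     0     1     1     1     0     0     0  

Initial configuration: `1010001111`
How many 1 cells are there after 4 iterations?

iteration 1: 1000111011
iteration 2: 1011100110
iteration 3: 1000100001
iteration 4: 1010100001
count of 1: 4

4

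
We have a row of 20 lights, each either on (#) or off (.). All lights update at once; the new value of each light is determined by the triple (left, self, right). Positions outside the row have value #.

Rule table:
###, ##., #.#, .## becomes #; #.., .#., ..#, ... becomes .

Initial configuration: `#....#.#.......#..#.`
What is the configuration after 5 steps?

#.....#............#
#..................#
#..................#  (fixed point — unchanged through step 5)

#..................#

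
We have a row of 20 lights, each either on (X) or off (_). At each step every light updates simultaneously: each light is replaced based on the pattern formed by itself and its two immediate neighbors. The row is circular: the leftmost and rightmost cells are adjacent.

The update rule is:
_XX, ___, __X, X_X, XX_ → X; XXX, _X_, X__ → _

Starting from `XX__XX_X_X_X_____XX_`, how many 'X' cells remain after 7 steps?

18

step 1: XX_XXXX_X_X__XXXXXXX
step 2: _XXX__XX_X__XX______
step 3: XX_X_XXXX__XXX_XXXXX
step 4: _XX_XX__X_XX_XXX____
step 5: XXXXXX_X_XXXXX_X_XXX
step 6: _____XX_XX___XX_XX__
step 7: XXXXXXXXXX_XXXXXXX_X
count of X: 18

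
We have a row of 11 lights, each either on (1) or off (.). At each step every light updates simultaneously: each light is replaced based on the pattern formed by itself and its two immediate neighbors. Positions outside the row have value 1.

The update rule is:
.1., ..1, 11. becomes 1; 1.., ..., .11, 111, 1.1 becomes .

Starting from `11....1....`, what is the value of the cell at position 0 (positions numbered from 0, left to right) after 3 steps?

.1...11...1
.1..1.1..1.
.1.11.1.11.
position 0 holds .

.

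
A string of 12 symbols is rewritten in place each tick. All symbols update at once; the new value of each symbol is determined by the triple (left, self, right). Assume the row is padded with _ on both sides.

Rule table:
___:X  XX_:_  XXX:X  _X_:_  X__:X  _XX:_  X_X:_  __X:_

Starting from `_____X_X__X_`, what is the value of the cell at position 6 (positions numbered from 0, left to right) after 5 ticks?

XXXX____X__X
_XX_XXX__X__
_____X_X__XX
XXXX____X___
_XX_XXX__XXX
position 6 holds X

X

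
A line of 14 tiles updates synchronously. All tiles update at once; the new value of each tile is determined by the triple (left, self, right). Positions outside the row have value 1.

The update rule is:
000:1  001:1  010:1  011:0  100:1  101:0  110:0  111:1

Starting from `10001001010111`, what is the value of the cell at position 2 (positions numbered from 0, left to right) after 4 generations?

01111111010011
00111110011101
11011101101000
10001000001111
position 2 holds 0

0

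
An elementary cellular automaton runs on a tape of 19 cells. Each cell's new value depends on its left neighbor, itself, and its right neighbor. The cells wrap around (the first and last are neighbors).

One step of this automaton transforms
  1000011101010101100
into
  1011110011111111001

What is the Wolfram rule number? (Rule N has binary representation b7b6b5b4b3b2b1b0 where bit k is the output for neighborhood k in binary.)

position 6: 111 → 0  (bit 7 = 0)
position 7: 110 → 0  (bit 6 = 0)
position 8: 101 → 1  (bit 5 = 1)
position 1: 100 → 0  (bit 4 = 0)
position 5: 011 → 1  (bit 3 = 1)
position 0: 010 → 1  (bit 2 = 1)
position 4: 001 → 1  (bit 1 = 1)
position 2: 000 → 1  (bit 0 = 1)
bits b7..b0 = 00101111 = 47

47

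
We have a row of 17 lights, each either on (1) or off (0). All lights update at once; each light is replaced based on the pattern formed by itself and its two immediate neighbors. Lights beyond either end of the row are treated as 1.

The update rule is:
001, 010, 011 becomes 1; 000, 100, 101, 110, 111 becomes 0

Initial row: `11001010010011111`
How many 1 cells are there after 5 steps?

8

00011010110110000
00110010100100001
01100110101100011
01001100101000110
01011001101001100
count of 1: 8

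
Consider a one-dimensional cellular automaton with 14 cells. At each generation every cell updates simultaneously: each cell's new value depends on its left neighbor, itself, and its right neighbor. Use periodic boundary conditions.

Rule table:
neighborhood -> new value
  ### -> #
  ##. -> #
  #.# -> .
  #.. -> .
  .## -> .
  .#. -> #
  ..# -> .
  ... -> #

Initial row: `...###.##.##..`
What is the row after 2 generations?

generation 1: ##..##..#..#.#
generation 2: ##...#..#..#..

##...#..#..#..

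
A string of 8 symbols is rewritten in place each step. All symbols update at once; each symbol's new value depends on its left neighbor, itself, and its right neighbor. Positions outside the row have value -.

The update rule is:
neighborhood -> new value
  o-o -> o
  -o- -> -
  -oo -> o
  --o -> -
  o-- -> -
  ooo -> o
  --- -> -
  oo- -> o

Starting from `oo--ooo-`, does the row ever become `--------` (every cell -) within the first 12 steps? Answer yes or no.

no

step 1: oo--ooo-  (fixed point — unchanged through step 12)
step 12 is oo--ooo-, still not uniform -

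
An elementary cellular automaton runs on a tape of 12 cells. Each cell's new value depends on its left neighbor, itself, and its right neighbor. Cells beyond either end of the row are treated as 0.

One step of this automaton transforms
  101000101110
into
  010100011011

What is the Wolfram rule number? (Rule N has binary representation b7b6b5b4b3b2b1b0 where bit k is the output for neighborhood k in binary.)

position 9: 111 → 0  (bit 7 = 0)
position 10: 110 → 1  (bit 6 = 1)
position 1: 101 → 1  (bit 5 = 1)
position 3: 100 → 1  (bit 4 = 1)
position 8: 011 → 1  (bit 3 = 1)
position 0: 010 → 0  (bit 2 = 0)
position 5: 001 → 0  (bit 1 = 0)
position 4: 000 → 0  (bit 0 = 0)
bits b7..b0 = 01111000 = 120

120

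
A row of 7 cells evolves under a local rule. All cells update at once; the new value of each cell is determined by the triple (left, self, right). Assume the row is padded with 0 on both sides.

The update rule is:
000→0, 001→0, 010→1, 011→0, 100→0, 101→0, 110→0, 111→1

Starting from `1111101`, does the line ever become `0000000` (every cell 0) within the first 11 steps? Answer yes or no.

0111001
0010001
0010001  (fixed point — unchanged through step 11)
step 11 is 0010001, still not uniform 0

no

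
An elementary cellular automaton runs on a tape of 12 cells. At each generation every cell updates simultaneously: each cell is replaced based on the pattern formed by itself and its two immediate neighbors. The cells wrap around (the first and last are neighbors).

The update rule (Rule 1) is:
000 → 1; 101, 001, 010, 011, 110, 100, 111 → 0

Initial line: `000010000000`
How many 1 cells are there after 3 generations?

9

111000111111
000010000000  (repeats generation 0; period 2)
generation 3: 111000111111
count of 1: 9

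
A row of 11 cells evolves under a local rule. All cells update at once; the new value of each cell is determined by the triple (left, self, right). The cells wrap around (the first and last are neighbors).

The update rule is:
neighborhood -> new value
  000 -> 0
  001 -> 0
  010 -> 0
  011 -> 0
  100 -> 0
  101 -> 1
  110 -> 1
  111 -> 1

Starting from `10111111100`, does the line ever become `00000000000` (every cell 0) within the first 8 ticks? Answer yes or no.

yes

01011111100
00101111100
00010111100
00001011100
00000101100
00000010100
00000001000
00000000000
all cells are 0 at tick 8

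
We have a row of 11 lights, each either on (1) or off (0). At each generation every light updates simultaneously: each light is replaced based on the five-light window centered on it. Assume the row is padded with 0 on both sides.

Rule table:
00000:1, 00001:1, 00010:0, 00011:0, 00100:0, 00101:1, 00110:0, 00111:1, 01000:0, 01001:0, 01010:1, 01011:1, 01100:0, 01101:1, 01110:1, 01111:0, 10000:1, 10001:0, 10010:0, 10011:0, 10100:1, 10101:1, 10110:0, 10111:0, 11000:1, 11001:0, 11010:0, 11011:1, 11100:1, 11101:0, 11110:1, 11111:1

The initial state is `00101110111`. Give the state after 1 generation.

10110101011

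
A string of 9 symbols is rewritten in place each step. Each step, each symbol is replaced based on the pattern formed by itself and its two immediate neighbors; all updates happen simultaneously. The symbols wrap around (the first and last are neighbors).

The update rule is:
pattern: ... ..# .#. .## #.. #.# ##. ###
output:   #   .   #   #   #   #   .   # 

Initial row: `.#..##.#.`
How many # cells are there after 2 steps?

7

.##.#.###
##.#####.
count of #: 7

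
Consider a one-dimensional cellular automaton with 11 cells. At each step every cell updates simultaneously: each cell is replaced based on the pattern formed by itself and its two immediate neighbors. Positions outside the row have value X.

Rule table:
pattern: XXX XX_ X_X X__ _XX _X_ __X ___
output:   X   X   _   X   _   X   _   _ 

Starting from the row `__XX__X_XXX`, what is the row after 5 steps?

step 1: X__XX_X__XX
step 2: XX__X_XX__X
step 3: XXX_X__XX__
step 4: XXX_XX__XX_
step 5: XXX__XX__X_

XXX__XX__X_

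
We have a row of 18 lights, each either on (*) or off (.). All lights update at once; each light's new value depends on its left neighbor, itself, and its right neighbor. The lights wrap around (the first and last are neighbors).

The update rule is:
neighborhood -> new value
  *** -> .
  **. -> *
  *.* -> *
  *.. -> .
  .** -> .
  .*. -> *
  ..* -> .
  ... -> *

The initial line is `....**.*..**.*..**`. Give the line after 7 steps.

**....**..**..*..*

.**..***...***...*
*.*....*.*...*.*.*
***.**.***.*.****.
..**.**..****...**
...**.*.....*.*..*
.*..***.***.***..*
**....**..**..*..*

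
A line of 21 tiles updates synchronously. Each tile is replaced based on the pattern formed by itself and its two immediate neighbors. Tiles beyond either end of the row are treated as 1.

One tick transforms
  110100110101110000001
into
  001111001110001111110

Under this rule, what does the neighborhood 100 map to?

1

At position 4 the neighborhood is 100; the next row has 1 there.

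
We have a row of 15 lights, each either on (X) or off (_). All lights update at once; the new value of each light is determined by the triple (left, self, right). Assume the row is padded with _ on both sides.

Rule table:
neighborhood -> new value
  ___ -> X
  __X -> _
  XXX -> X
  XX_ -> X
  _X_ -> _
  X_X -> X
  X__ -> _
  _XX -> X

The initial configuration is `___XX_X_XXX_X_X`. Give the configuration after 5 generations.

XXXXXXXXXXXXXX_

XX_XXX_XXXXX_X_
XXXXXXXXXXXXX__
XXXXXXXXXXXXX_X
XXXXXXXXXXXXXX_
XXXXXXXXXXXXXX_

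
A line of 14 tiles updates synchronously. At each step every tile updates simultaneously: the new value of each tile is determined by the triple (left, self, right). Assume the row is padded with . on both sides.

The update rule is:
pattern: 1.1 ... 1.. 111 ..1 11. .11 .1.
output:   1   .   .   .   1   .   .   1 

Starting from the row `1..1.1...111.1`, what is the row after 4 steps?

.....11..1....

1.1111..1...11
11.....11..1..
......1...11..
.....11..1....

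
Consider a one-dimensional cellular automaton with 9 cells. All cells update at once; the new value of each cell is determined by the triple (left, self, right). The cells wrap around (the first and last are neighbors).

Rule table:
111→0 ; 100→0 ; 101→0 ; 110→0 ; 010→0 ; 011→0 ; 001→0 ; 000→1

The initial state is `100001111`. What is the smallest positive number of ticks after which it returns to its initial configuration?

2

001100000
100001111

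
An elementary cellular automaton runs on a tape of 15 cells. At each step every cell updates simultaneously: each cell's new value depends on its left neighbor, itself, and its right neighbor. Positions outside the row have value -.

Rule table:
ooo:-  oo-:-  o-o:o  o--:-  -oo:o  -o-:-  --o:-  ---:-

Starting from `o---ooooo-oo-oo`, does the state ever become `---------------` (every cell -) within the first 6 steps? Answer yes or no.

----o----oo-oo-
---------o-oo--
----------oo---
----------o----
---------------
all cells are - at step 5

yes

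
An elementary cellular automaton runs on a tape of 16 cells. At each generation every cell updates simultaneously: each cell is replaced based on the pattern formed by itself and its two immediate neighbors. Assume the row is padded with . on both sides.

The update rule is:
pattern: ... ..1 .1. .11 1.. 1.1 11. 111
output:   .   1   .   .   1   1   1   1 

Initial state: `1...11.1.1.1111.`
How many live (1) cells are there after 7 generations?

8

.1.1.11.1.1.1111
1.1.1.11.1.1.111
.1.1.1.11.1.1.11
1.1.1.1.11.1.1.1
.1.1.1.1.11.1.1.
1.1.1.1.1.11.1.1
.1.1.1.1.1.11.1.
count of 1: 8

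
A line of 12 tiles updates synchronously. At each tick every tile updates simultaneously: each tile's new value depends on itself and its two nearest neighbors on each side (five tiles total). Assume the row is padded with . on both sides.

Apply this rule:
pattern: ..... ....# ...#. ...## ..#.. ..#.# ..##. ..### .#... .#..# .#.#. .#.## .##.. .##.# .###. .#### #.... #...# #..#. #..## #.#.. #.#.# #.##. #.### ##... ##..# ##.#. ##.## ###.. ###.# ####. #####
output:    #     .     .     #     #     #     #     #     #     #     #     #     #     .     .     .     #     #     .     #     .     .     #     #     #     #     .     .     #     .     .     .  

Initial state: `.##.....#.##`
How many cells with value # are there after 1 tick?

######..####
count of #: 10

10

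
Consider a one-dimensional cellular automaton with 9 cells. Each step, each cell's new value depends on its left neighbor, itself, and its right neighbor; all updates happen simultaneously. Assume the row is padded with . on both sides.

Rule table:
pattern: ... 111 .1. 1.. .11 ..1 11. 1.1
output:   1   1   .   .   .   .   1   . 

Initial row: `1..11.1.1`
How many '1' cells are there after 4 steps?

....1....
111...111
.11.1..11
..1.....1
count of 1: 2

2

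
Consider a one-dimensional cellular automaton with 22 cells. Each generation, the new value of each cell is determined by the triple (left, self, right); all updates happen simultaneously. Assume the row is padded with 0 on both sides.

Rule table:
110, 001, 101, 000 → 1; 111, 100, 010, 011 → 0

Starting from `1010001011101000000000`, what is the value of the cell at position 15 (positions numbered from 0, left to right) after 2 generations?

0

0100110100110011111111
1001011001010100000001
position 15 holds 0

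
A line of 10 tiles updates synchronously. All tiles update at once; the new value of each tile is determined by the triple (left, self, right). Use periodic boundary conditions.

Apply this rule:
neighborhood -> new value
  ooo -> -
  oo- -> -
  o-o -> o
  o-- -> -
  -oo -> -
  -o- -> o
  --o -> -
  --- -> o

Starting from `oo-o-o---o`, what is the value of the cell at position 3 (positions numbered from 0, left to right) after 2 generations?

-

generation 1: --oooo-o--
generation 2: o-----oo-o
position 3 holds -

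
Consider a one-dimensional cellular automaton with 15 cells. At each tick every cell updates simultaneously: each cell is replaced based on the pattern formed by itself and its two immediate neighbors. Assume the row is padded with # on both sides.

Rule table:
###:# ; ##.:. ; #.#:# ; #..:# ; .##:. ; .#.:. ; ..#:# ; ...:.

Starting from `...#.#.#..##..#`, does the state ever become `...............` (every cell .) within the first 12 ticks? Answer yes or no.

#.#.#.#.##..##.
.#.#.#.#..##..#
#.#.#.#.##..##.  (repeats tick 1; period 2)
tick 12: .#.#.#.#..##..#
tick 12 is .#.#.#.#..##..#, still not uniform .

no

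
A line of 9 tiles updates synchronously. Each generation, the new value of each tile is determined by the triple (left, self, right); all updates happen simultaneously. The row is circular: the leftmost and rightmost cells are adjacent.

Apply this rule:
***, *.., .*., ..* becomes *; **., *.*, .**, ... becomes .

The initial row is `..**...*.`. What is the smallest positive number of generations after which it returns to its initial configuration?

generation 1: .*..*.***
generation 2: .****..*.
generation 3: *.**.****
generation 4: ......***
generation 5: *....*.*.
generation 6: **..**.*.
generation 7: ..**...*.

7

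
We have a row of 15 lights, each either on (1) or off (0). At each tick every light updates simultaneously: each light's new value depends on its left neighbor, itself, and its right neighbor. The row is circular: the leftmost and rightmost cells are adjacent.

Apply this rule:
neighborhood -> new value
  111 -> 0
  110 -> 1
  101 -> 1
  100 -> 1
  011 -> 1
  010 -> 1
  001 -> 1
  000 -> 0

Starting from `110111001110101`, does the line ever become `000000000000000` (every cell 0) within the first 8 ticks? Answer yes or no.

tick 1: 011101111011111
tick 2: 110111001110001
tick 3: 011101111011011
tick 4: 110111001111111
tick 5: 011101111000000
tick 6: 110111001100000
tick 7: 111101111110001
tick 8: 000111000011011
tick 8 is 000111000011011, still not uniform 0

no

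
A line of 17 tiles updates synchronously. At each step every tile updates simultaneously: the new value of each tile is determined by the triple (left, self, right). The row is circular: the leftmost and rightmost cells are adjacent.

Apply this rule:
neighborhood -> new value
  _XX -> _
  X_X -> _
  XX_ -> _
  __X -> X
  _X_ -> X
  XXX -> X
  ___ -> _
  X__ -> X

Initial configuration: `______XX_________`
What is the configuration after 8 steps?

step 1: _____X__X________
step 2: ____XXXXXX_______
step 3: ___X_XXXX_X______
step 4: __XX__XX__XX_____
step 5: _X__XX__XX__X____
step 6: XXXX__XX__XXXX___
step 7: _XX_XX__XX_XX_X_X
step 8: ______XX______X_X

______XX______X_X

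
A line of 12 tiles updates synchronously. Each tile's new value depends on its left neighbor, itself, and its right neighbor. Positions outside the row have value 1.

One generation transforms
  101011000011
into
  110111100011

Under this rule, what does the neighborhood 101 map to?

1

At position 1 the neighborhood is 101; the next row has 1 there.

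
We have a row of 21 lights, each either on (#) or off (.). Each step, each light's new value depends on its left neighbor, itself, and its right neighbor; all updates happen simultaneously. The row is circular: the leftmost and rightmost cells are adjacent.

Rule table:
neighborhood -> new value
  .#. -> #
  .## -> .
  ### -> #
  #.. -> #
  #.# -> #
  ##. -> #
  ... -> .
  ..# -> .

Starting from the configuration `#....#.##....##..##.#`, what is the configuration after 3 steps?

#.##...##.##....##..#

##...##.##....##..##.
.##...##.##....##..##
#.##...##.##....##..#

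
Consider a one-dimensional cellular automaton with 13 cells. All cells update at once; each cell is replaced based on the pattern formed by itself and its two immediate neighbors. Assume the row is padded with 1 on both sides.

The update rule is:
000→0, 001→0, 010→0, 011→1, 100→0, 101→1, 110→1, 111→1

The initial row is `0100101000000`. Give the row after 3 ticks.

1000010000000
1000000000000
1000000000000

1000000000000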